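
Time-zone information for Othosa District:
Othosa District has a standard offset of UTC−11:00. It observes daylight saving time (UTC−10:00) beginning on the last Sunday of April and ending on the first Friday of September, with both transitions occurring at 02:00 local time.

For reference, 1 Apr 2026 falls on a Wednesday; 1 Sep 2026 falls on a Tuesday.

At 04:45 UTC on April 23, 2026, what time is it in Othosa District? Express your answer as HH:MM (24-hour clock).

1 April 2026 is a Wednesday, so Sundays fall on 5, 12, 19, 26; the last is April 26.
1 September 2026 is a Tuesday, so the first Friday is September 4.
At the standard offset (UTC−11:00), 04:45 UTC − 11h = 17:45 Othosa District standard time (rolling into the previous day, 22 April 2026).
Daylight saving runs 26 April – 4 September; the standard-time date in Othosa District, April 22, 2026, is outside that window, so Othosa District is on standard time at UTC−11:00.
04:45 UTC − 11h = 17:45 local (rolling into the previous day, 22 April 2026).

17:45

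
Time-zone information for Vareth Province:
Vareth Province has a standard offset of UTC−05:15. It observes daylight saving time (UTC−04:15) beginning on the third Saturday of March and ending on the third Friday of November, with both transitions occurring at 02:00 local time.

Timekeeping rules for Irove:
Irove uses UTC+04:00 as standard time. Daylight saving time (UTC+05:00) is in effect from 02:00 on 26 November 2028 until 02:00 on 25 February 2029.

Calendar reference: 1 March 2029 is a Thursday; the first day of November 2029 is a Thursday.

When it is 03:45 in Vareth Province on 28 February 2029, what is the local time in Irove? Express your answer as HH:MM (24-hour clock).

13:00

1 March 2029 is a Thursday, so the first Saturday is March 3 and the third is March 17.
1 November 2029 is a Thursday, so the first Friday is November 2 and the third is November 16.
Daylight saving runs 17 March – 16 November; 28 February 2029 is outside that window, so Vareth Province is on standard time at UTC−05:15.
03:45 Vareth Province + 5h15m = 09:00 UTC.
At the standard offset (UTC+04:00), 09:00 UTC + 4h = 13:00 Irove standard time.
The standard-time date in Irove, 28 February 2029, is outside the daylight-saving period (26 November 2028 – 25 February 2029), so Irove is on standard time, UTC+04:00.
09:00 UTC + 4h = 13:00 Irove.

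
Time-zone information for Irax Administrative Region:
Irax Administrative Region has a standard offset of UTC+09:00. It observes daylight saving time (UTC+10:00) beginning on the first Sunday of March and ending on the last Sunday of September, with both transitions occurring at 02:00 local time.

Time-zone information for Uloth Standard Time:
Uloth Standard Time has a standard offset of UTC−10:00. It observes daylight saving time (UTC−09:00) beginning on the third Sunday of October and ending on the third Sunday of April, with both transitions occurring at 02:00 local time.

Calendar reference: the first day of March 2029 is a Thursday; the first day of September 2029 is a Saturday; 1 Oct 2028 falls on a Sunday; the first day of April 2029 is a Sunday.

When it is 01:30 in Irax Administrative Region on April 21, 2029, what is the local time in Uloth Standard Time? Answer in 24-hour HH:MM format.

1 March 2029 is a Thursday, so the first Sunday is March 4.
1 September 2029 is a Saturday, so Sundays fall on 2, 9, 16, 23, 30; the last is September 30.
Daylight saving runs 4 March – 30 September; April 21, 2029 is inside that window, so Irax Administrative Region is at UTC+10:00.
01:30 Irax Administrative Region − 10h = 15:30 UTC (rolling into the previous day, 20 April 2029).
1 October 2028 is a Sunday, so the first Sunday is October 1 and the third is October 15.
1 April 2029 is a Sunday, so the first Sunday is April 1 and the third is April 15.
At the standard offset (UTC−10:00), 15:30 UTC − 10h = 05:30 Uloth Standard Time standard time.
The standard-time date in Uloth Standard Time, April 20, 2029, is outside the daylight-saving period (15 October 2028 – 15 April 2029), so Uloth Standard Time is on standard time, UTC−10:00.
15:30 UTC − 10h = 05:30 Uloth Standard Time.

05:30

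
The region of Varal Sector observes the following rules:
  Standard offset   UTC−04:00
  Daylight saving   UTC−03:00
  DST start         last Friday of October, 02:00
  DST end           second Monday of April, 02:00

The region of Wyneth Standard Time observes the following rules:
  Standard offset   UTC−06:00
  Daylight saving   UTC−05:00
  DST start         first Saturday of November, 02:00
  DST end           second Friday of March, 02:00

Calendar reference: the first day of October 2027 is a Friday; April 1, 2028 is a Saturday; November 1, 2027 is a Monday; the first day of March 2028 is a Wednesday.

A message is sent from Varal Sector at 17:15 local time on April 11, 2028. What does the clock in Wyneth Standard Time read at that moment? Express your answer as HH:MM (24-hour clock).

1 October 2027 is a Friday, so Fridays fall on 1, 8, 15, 22, 29; the last is October 29.
1 April 2028 is a Saturday, so the first Monday is April 3 and the second is April 10.
April 11, 2028 does not fall between 29 October 2027 and 10 April 2028, so daylight saving is not in effect and Varal Sector is at UTC−04:00.
17:15 Varal Sector + 4h = 21:15 UTC.
1 November 2027 is a Monday, so the first Saturday is November 6.
1 March 2028 is a Wednesday, so the first Friday is March 3 and the second is March 10.
At the standard offset (UTC−06:00), 21:15 UTC − 6h = 15:15 Wyneth Standard Time standard time.
The standard-time date in Wyneth Standard Time, April 11, 2028, does not fall between 6 November 2027 and 10 March 2028, so daylight saving is not in effect and Wyneth Standard Time is at UTC−06:00.
21:15 UTC − 6h = 15:15 Wyneth Standard Time.

15:15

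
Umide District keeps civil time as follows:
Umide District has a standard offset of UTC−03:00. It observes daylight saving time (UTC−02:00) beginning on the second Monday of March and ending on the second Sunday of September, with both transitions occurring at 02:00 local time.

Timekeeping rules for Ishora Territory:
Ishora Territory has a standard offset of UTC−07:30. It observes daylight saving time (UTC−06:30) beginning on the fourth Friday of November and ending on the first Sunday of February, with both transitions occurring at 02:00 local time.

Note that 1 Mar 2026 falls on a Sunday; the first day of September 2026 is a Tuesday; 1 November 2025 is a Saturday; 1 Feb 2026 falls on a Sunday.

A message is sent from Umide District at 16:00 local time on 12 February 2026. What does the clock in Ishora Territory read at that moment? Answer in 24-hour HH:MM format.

1 March 2026 is a Sunday, so the first Monday is March 2 and the second is March 9.
1 September 2026 is a Tuesday, so the first Sunday is September 6 and the second is September 13.
12 February 2026 is outside the daylight-saving period (9 March – 13 September), so Umide District is on standard time, UTC−03:00.
16:00 Umide District + 3h = 19:00 UTC.
1 November 2025 is a Saturday, so the first Friday is November 7 and the fourth is November 28.
1 February 2026 is a Sunday, so the first Sunday is February 1.
At the standard offset (UTC−07:30), 19:00 UTC − 7h30m = 11:30 Ishora Territory standard time.
The standard-time date in Ishora Territory, 12 February 2026, does not fall between 28 November 2025 and 1 February 2026, so daylight saving is not in effect and Ishora Territory is at UTC−07:30.
19:00 UTC − 7h30m = 11:30 Ishora Territory.

11:30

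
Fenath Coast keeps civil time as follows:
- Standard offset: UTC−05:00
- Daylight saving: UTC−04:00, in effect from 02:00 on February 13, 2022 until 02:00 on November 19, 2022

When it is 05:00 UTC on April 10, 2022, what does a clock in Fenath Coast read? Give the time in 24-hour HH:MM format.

01:00

At the standard offset (UTC−05:00), 05:00 UTC − 5h = 00:00 Fenath Coast standard time.
Daylight saving runs 13 February – 19 November; the standard-time date in Fenath Coast, April 10, 2022, is inside that window, so Fenath Coast is at UTC−04:00.
05:00 UTC − 4h = 01:00 local.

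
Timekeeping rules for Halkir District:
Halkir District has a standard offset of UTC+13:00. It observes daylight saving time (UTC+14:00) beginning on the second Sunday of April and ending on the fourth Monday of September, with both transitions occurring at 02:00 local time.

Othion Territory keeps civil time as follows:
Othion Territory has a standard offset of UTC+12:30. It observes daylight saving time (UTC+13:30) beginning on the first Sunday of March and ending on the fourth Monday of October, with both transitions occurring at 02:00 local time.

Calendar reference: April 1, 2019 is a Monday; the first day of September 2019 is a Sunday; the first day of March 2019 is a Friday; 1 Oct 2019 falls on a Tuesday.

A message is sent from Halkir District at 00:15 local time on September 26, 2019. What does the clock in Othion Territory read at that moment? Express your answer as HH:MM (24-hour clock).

00:45

1 April 2019 is a Monday, so the first Sunday is April 7 and the second is April 14.
1 September 2019 is a Sunday, so the first Monday is September 2 and the fourth is September 23.
September 26, 2019 does not fall between 14 April and 23 September, so daylight saving is not in effect and Halkir District is at UTC+13:00.
00:15 Halkir District − 13h = 11:15 UTC (rolling into the previous day, 25 September 2019).
1 March 2019 is a Friday, so the first Sunday is March 3.
1 October 2019 is a Tuesday, so the first Monday is October 7 and the fourth is October 28.
At the standard offset (UTC+12:30), 11:15 UTC + 12h30m = 23:45 Othion Territory standard time.
The standard-time date in Othion Territory, September 25, 2019, lies within the daylight-saving period (3 March – 28 October), so Othion Territory is on daylight time, UTC+13:30.
11:15 UTC + 13h30m = 00:45 Othion Territory (rolling into the next day, 26 September 2019).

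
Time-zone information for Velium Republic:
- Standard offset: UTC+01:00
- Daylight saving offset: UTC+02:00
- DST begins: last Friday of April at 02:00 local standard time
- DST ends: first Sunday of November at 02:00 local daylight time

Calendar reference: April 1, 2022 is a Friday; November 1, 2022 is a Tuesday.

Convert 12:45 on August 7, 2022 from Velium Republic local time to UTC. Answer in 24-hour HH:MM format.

1 April 2022 is a Friday, so Fridays fall on 1, 8, 15, 22, 29; the last is April 29.
1 November 2022 is a Tuesday, so the first Sunday is November 6.
August 7, 2022 falls between 29 April and 6 November, so daylight saving is in effect and Velium Republic is at UTC+02:00.
12:45 local − 2h = 10:45 UTC.

10:45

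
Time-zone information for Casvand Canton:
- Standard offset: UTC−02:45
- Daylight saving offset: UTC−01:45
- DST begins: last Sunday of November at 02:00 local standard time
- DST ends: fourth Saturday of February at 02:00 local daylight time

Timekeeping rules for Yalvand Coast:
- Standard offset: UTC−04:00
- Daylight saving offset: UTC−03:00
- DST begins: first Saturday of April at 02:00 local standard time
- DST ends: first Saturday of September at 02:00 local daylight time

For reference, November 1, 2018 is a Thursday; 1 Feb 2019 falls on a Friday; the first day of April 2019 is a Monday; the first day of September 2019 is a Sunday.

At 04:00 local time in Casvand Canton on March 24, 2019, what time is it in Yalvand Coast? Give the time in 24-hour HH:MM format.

02:45

1 November 2018 is a Thursday, so Sundays fall on 4, 11, 18, 25; the last is November 25.
1 February 2019 is a Friday, so the first Saturday is February 2 and the fourth is February 23.
March 24, 2019 does not fall between 25 November 2018 and 23 February 2019, so daylight saving is not in effect and Casvand Canton is at UTC−02:45.
04:00 Casvand Canton + 2h45m = 06:45 UTC.
1 April 2019 is a Monday, so the first Saturday is April 6.
1 September 2019 is a Sunday, so the first Saturday is September 7.
At the standard offset (UTC−04:00), 06:45 UTC − 4h = 02:45 Yalvand Coast standard time.
The standard-time date in Yalvand Coast, March 24, 2019, is outside the daylight-saving period (6 April – 7 September), so Yalvand Coast is on standard time, UTC−04:00.
06:45 UTC − 4h = 02:45 Yalvand Coast.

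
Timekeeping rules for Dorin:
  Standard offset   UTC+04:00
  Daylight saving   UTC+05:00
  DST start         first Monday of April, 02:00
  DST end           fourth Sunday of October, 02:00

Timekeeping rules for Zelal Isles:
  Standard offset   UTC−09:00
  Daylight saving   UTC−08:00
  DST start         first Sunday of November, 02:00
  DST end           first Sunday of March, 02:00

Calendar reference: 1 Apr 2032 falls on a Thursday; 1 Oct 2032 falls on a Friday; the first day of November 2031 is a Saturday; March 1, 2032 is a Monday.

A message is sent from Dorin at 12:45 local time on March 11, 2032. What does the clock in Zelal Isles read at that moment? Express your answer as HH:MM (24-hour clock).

1 April 2032 is a Thursday, so the first Monday is April 5.
1 October 2032 is a Friday, so the first Sunday is October 3 and the fourth is October 24.
March 11, 2032 does not fall between 5 April and 24 October, so daylight saving is not in effect and Dorin is at UTC+04:00.
12:45 Dorin − 4h = 08:45 UTC.
1 November 2031 is a Saturday, so the first Sunday is November 2.
1 March 2032 is a Monday, so the first Sunday is March 7.
At the standard offset (UTC−09:00), 08:45 UTC − 9h = 23:45 Zelal Isles standard time (rolling into the previous day, 10 March 2032).
The standard-time date in Zelal Isles, March 10, 2032, is outside the daylight-saving period (2 November 2031 – 7 March 2032), so Zelal Isles is on standard time, UTC−09:00.
08:45 UTC − 9h = 23:45 Zelal Isles (rolling into the previous day, 10 March 2032).

23:45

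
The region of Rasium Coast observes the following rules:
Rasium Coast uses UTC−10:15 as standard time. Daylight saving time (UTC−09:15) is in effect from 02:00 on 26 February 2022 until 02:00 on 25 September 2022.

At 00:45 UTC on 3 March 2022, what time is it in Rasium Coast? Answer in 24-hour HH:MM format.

At the standard offset (UTC−10:15), 00:45 UTC − 10h15m = 14:30 Rasium Coast standard time (rolling into the previous day, 2 March 2022).
The standard-time date in Rasium Coast, 2 March 2022, lies within the daylight-saving period (26 February – 25 September), so Rasium Coast is on daylight time, UTC−09:15.
00:45 UTC − 9h15m = 15:30 local (rolling into the previous day, 2 March 2022).

15:30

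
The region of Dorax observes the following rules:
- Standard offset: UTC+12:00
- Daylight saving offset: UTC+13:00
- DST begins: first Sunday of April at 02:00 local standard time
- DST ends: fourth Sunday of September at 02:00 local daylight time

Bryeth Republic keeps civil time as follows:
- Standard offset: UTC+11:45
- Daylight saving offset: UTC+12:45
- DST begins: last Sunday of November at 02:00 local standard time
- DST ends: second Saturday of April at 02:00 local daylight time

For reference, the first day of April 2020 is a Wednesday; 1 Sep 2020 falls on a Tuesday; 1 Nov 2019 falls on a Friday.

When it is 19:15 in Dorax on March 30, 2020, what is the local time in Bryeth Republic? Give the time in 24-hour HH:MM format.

1 April 2020 is a Wednesday, so the first Sunday is April 5.
1 September 2020 is a Tuesday, so the first Sunday is September 6 and the fourth is September 27.
Daylight saving runs 5 April – 27 September; March 30, 2020 is outside that window, so Dorax is on standard time at UTC+12:00.
19:15 Dorax − 12h = 07:15 UTC.
1 November 2019 is a Friday, so Sundays fall on 3, 10, 17, 24; the last is November 24.
1 April 2020 is a Wednesday, so the first Saturday is April 4 and the second is April 11.
At the standard offset (UTC+11:45), 07:15 UTC + 11h45m = 19:00 Bryeth Republic standard time.
The standard-time date in Bryeth Republic, March 30, 2020, lies within the daylight-saving period (24 November 2019 – 11 April 2020), so Bryeth Republic is on daylight time, UTC+12:45.
07:15 UTC + 12h45m = 20:00 Bryeth Republic.

20:00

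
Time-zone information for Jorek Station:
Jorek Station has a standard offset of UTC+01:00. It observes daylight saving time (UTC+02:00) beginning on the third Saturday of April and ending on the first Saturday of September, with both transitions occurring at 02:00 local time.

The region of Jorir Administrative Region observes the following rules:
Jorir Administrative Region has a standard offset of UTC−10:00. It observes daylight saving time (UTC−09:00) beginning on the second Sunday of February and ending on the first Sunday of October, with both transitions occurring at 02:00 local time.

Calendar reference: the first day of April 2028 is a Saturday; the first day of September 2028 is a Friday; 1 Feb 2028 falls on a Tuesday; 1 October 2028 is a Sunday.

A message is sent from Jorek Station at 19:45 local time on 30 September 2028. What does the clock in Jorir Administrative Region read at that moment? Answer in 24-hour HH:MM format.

1 April 2028 is a Saturday, so the first Saturday is April 1 and the third is April 15.
1 September 2028 is a Friday, so the first Saturday is September 2.
30 September 2028 is outside the daylight-saving period (15 April – 2 September), so Jorek Station is on standard time, UTC+01:00.
19:45 Jorek Station − 1h = 18:45 UTC.
1 February 2028 is a Tuesday, so the first Sunday is February 6 and the second is February 13.
1 October 2028 is a Sunday, so the first Sunday is October 1.
At the standard offset (UTC−10:00), 18:45 UTC − 10h = 08:45 Jorir Administrative Region standard time.
The standard-time date in Jorir Administrative Region, 30 September 2028, falls between 13 February and 1 October, so daylight saving is in effect and Jorir Administrative Region is at UTC−09:00.
18:45 UTC − 9h = 09:45 Jorir Administrative Region.

09:45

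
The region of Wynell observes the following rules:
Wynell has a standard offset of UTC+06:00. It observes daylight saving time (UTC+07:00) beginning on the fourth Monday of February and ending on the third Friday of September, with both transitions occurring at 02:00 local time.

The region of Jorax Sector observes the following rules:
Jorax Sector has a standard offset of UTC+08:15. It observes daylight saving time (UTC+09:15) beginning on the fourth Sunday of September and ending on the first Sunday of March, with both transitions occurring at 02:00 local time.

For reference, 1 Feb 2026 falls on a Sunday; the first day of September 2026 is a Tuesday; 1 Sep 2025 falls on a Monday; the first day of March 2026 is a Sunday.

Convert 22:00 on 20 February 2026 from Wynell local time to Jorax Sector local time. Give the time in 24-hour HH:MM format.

1 February 2026 is a Sunday, so the first Monday is February 2 and the fourth is February 23.
1 September 2026 is a Tuesday, so the first Friday is September 4 and the third is September 18.
Daylight saving runs 23 February – 18 September; 20 February 2026 is outside that window, so Wynell is on standard time at UTC+06:00.
22:00 Wynell − 6h = 16:00 UTC.
1 September 2025 is a Monday, so the first Sunday is September 7 and the fourth is September 28.
1 March 2026 is a Sunday, so the first Sunday is March 1.
At the standard offset (UTC+08:15), 16:00 UTC + 8h15m = 00:15 Jorax Sector standard time (rolling into the next day, 21 February 2026).
The standard-time date in Jorax Sector, 21 February 2026, falls between 28 September 2025 and 1 March 2026, so daylight saving is in effect and Jorax Sector is at UTC+09:15.
16:00 UTC + 9h15m = 01:15 Jorax Sector (rolling into the next day, 21 February 2026).

01:15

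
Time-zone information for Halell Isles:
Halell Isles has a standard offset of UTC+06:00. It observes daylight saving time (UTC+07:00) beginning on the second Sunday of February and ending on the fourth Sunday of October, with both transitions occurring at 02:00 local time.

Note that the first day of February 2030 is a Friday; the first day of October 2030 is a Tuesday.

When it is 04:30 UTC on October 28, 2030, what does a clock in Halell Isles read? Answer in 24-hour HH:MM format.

10:30

1 February 2030 is a Friday, so the first Sunday is February 3 and the second is February 10.
1 October 2030 is a Tuesday, so the first Sunday is October 6 and the fourth is October 27.
At the standard offset (UTC+06:00), 04:30 UTC + 6h = 10:30 Halell Isles standard time.
The standard-time date in Halell Isles, October 28, 2030, does not fall between 10 February and 27 October, so daylight saving is not in effect and Halell Isles is at UTC+06:00.
04:30 UTC + 6h = 10:30 local.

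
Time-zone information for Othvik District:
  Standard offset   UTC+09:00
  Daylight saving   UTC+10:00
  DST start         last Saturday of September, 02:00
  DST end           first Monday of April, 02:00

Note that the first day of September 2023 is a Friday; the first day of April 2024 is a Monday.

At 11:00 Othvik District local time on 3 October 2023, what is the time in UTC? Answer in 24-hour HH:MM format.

1 September 2023 is a Friday, so Saturdays fall on 2, 9, 16, 23, 30; the last is September 30.
1 April 2024 is a Monday, so the first Monday is April 1.
Daylight saving runs 30 September 2023 – 1 April 2024; 3 October 2023 is inside that window, so Othvik District is at UTC+10:00.
11:00 local − 10h = 01:00 UTC.

01:00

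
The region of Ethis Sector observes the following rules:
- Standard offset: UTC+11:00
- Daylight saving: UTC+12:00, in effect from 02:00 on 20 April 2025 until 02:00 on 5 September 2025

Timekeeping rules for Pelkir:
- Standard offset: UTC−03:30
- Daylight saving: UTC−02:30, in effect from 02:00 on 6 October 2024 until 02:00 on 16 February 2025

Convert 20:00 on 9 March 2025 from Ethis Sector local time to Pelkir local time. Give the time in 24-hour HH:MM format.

9 March 2025 does not fall between 20 April and 5 September, so daylight saving is not in effect and Ethis Sector is at UTC+11:00.
20:00 Ethis Sector − 11h = 09:00 UTC.
At the standard offset (UTC−03:30), 09:00 UTC − 3h30m = 05:30 Pelkir standard time.
The standard-time date in Pelkir, 9 March 2025, does not fall between 6 October 2024 and 16 February 2025, so daylight saving is not in effect and Pelkir is at UTC−03:30.
09:00 UTC − 3h30m = 05:30 Pelkir.

05:30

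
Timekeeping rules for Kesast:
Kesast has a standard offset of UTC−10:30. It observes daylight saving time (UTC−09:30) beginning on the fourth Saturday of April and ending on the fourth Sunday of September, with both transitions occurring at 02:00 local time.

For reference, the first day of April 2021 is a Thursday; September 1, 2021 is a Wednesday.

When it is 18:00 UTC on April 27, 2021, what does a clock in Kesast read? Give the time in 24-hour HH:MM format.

08:30

1 April 2021 is a Thursday, so the first Saturday is April 3 and the fourth is April 24.
1 September 2021 is a Wednesday, so the first Sunday is September 5 and the fourth is September 26.
At the standard offset (UTC−10:30), 18:00 UTC − 10h30m = 07:30 Kesast standard time.
Daylight saving runs 24 April – 26 September; the standard-time date in Kesast, April 27, 2021, is inside that window, so Kesast is at UTC−09:30.
18:00 UTC − 9h30m = 08:30 local.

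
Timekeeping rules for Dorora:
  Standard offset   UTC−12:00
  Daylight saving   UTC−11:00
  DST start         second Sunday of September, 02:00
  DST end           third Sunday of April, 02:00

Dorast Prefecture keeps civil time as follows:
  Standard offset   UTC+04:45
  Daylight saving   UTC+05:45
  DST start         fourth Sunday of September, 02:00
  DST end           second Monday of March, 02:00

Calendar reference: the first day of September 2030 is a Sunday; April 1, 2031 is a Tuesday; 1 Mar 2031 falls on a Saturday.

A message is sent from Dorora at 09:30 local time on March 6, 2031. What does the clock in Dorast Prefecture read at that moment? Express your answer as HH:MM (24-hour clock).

02:15

1 September 2030 is a Sunday, so the first Sunday is September 1 and the second is September 8.
1 April 2031 is a Tuesday, so the first Sunday is April 6 and the third is April 20.
Daylight saving runs 8 September 2030 – 20 April 2031; March 6, 2031 is inside that window, so Dorora is at UTC−11:00.
09:30 Dorora + 11h = 20:30 UTC.
1 September 2030 is a Sunday, so the first Sunday is September 1 and the fourth is September 22.
1 March 2031 is a Saturday, so the first Monday is March 3 and the second is March 10.
At the standard offset (UTC+04:45), 20:30 UTC + 4h45m = 01:15 Dorast Prefecture standard time (rolling into the next day, 7 March 2031).
The standard-time date in Dorast Prefecture, March 7, 2031, falls between 22 September 2030 and 10 March 2031, so daylight saving is in effect and Dorast Prefecture is at UTC+05:45.
20:30 UTC + 5h45m = 02:15 Dorast Prefecture (rolling into the next day, 7 March 2031).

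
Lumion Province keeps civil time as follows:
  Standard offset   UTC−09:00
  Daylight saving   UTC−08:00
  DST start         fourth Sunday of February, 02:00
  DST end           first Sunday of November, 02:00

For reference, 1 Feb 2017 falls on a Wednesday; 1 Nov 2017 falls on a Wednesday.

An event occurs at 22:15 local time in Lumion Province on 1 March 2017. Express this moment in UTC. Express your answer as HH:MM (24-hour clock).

1 February 2017 is a Wednesday, so the first Sunday is February 5 and the fourth is February 26.
1 November 2017 is a Wednesday, so the first Sunday is November 5.
1 March 2017 lies within the daylight-saving period (26 February – 5 November), so Lumion Province is on daylight time, UTC−08:00.
22:15 local + 8h = 06:15 UTC (rolling into the next day, 2 March 2017).

06:15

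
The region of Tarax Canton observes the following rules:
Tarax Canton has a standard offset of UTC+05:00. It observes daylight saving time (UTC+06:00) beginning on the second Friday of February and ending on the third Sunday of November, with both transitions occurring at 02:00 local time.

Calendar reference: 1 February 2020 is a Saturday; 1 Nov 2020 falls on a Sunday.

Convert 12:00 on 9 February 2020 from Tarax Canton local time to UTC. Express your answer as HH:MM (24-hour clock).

1 February 2020 is a Saturday, so the first Friday is February 7 and the second is February 14.
1 November 2020 is a Sunday, so the first Sunday is November 1 and the third is November 15.
Daylight saving runs 14 February – 15 November; 9 February 2020 is outside that window, so Tarax Canton is on standard time at UTC+05:00.
12:00 local − 5h = 07:00 UTC.

07:00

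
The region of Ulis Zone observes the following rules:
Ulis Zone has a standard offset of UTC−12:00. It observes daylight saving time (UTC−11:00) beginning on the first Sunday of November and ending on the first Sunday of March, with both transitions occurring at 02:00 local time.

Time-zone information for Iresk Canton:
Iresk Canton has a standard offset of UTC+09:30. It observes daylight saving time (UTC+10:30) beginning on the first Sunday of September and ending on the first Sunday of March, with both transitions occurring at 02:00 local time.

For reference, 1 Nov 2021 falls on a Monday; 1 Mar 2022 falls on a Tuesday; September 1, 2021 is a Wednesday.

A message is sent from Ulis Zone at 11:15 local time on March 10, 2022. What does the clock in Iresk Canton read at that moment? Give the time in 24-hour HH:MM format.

1 November 2021 is a Monday, so the first Sunday is November 7.
1 March 2022 is a Tuesday, so the first Sunday is March 6.
Daylight saving runs 7 November 2021 – 6 March 2022; March 10, 2022 is outside that window, so Ulis Zone is on standard time at UTC−12:00.
11:15 Ulis Zone + 12h = 23:15 UTC.
1 September 2021 is a Wednesday, so the first Sunday is September 5.
1 March 2022 is a Tuesday, so the first Sunday is March 6.
At the standard offset (UTC+09:30), 23:15 UTC + 9h30m = 08:45 Iresk Canton standard time (rolling into the next day, 11 March 2022).
The standard-time date in Iresk Canton, March 11, 2022, does not fall between 5 September 2021 and 6 March 2022, so daylight saving is not in effect and Iresk Canton is at UTC+09:30.
23:15 UTC + 9h30m = 08:45 Iresk Canton (rolling into the next day, 11 March 2022).

08:45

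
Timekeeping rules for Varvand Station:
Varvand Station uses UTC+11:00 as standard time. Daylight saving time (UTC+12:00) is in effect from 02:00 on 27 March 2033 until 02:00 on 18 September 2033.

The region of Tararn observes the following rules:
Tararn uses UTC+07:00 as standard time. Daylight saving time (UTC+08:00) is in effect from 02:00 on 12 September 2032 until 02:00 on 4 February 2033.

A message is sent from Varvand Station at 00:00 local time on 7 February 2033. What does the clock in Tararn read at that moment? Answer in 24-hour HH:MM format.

20:00

7 February 2033 is outside the daylight-saving period (27 March – 18 September), so Varvand Station is on standard time, UTC+11:00.
00:00 Varvand Station − 11h = 13:00 UTC (rolling into the previous day, 6 February 2033).
At the standard offset (UTC+07:00), 13:00 UTC + 7h = 20:00 Tararn standard time.
The standard-time date in Tararn, 6 February 2033, does not fall between 12 September 2032 and 4 February 2033, so daylight saving is not in effect and Tararn is at UTC+07:00.
13:00 UTC + 7h = 20:00 Tararn.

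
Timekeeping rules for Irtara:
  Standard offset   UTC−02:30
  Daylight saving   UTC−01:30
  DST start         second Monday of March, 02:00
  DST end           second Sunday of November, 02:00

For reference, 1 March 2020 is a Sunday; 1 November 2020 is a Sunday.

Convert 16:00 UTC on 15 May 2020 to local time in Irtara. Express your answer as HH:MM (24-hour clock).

14:30

1 March 2020 is a Sunday, so the first Monday is March 2 and the second is March 9.
1 November 2020 is a Sunday, so the first Sunday is November 1 and the second is November 8.
At the standard offset (UTC−02:30), 16:00 UTC − 2h30m = 13:30 Irtara standard time.
The standard-time date in Irtara, 15 May 2020, falls between 9 March and 8 November, so daylight saving is in effect and Irtara is at UTC−01:30.
16:00 UTC − 1h30m = 14:30 local.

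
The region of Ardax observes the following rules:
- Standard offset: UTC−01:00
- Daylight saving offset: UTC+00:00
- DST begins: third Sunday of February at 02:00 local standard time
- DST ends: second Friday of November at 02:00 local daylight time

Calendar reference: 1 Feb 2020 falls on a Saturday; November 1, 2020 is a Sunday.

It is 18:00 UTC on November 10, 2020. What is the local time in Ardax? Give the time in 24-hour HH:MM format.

18:00

1 February 2020 is a Saturday, so the first Sunday is February 2 and the third is February 16.
1 November 2020 is a Sunday, so the first Friday is November 6 and the second is November 13.
At the standard offset (UTC−01:00), 18:00 UTC − 1h = 17:00 Ardax standard time.
The standard-time date in Ardax, November 10, 2020, lies within the daylight-saving period (16 February – 13 November), so Ardax is on daylight time, UTC+00:00.
18:00 UTC + 0h = 18:00 local.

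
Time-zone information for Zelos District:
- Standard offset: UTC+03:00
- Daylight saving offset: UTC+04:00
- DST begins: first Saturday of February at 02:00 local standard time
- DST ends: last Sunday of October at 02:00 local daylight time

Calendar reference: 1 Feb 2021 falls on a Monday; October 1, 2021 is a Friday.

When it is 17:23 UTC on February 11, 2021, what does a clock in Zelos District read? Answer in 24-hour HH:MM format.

21:23

1 February 2021 is a Monday, so the first Saturday is February 6.
1 October 2021 is a Friday, so Sundays fall on 3, 10, 17, 24, 31; the last is October 31.
At the standard offset (UTC+03:00), 17:23 UTC + 3h = 20:23 Zelos District standard time.
The standard-time date in Zelos District, February 11, 2021, falls between 6 February and 31 October, so daylight saving is in effect and Zelos District is at UTC+04:00.
17:23 UTC + 4h = 21:23 local.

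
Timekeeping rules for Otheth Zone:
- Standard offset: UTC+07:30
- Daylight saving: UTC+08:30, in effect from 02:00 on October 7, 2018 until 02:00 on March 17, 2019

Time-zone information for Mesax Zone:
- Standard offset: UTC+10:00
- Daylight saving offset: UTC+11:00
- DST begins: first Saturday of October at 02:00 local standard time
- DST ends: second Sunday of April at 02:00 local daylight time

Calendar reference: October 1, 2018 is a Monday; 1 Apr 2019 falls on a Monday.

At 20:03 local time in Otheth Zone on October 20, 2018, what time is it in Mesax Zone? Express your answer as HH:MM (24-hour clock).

22:33

October 20, 2018 falls between 7 October 2018 and 17 March 2019, so daylight saving is in effect and Otheth Zone is at UTC+08:30.
20:03 Otheth Zone − 8h30m = 11:33 UTC.
1 October 2018 is a Monday, so the first Saturday is October 6.
1 April 2019 is a Monday, so the first Sunday is April 7 and the second is April 14.
At the standard offset (UTC+10:00), 11:33 UTC + 10h = 21:33 Mesax Zone standard time.
Daylight saving runs 6 October 2018 – 14 April 2019; the standard-time date in Mesax Zone, October 20, 2018, is inside that window, so Mesax Zone is at UTC+11:00.
11:33 UTC + 11h = 22:33 Mesax Zone.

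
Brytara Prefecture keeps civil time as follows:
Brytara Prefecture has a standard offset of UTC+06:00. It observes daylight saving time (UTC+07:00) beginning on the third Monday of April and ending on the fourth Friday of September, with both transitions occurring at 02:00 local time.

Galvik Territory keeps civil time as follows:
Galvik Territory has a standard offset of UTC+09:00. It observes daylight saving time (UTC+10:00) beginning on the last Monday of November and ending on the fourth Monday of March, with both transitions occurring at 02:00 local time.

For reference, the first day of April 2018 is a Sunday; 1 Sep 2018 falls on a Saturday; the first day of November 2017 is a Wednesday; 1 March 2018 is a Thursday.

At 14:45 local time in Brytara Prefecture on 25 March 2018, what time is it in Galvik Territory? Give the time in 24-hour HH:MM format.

18:45

1 April 2018 is a Sunday, so the first Monday is April 2 and the third is April 16.
1 September 2018 is a Saturday, so the first Friday is September 7 and the fourth is September 28.
Daylight saving runs 16 April – 28 September; 25 March 2018 is outside that window, so Brytara Prefecture is on standard time at UTC+06:00.
14:45 Brytara Prefecture − 6h = 08:45 UTC.
1 November 2017 is a Wednesday, so Mondays fall on 6, 13, 20, 27; the last is November 27.
1 March 2018 is a Thursday, so the first Monday is March 5 and the fourth is March 26.
At the standard offset (UTC+09:00), 08:45 UTC + 9h = 17:45 Galvik Territory standard time.
The standard-time date in Galvik Territory, 25 March 2018, lies within the daylight-saving period (27 November 2017 – 26 March 2018), so Galvik Territory is on daylight time, UTC+10:00.
08:45 UTC + 10h = 18:45 Galvik Territory.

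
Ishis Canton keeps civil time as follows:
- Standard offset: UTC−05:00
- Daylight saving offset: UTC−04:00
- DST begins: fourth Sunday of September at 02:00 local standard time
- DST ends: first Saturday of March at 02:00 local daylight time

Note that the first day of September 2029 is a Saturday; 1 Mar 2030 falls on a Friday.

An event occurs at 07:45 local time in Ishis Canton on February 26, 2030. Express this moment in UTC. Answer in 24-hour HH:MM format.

1 September 2029 is a Saturday, so the first Sunday is September 2 and the fourth is September 23.
1 March 2030 is a Friday, so the first Saturday is March 2.
Daylight saving runs 23 September 2029 – 2 March 2030; February 26, 2030 is inside that window, so Ishis Canton is at UTC−04:00.
07:45 local + 4h = 11:45 UTC.

11:45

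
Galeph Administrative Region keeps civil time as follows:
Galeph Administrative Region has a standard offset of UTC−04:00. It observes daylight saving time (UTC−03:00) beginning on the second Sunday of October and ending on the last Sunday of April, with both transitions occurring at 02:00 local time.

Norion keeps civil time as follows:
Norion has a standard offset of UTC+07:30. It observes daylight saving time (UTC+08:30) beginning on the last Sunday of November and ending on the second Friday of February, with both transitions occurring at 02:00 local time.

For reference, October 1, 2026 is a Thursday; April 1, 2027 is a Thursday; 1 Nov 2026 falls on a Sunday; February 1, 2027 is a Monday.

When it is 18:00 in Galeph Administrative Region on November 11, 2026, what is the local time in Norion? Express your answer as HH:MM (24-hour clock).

04:30

1 October 2026 is a Thursday, so the first Sunday is October 4 and the second is October 11.
1 April 2027 is a Thursday, so Sundays fall on 4, 11, 18, 25; the last is April 25.
Daylight saving runs 11 October 2026 – 25 April 2027; November 11, 2026 is inside that window, so Galeph Administrative Region is at UTC−03:00.
18:00 Galeph Administrative Region + 3h = 21:00 UTC.
1 November 2026 is a Sunday, so Sundays fall on 1, 8, 15, 22, 29; the last is November 29.
1 February 2027 is a Monday, so the first Friday is February 5 and the second is February 12.
At the standard offset (UTC+07:30), 21:00 UTC + 7h30m = 04:30 Norion standard time (rolling into the next day, 12 November 2026).
The standard-time date in Norion, November 12, 2026, does not fall between 29 November 2026 and 12 February 2027, so daylight saving is not in effect and Norion is at UTC+07:30.
21:00 UTC + 7h30m = 04:30 Norion (rolling into the next day, 12 November 2026).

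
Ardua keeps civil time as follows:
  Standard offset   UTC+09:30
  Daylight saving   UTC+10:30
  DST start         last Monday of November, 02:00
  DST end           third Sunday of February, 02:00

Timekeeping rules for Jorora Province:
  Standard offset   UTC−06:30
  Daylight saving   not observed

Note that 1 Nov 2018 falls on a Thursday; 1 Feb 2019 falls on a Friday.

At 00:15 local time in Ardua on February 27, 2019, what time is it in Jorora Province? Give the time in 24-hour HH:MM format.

08:15

1 November 2018 is a Thursday, so Mondays fall on 5, 12, 19, 26; the last is November 26.
1 February 2019 is a Friday, so the first Sunday is February 3 and the third is February 17.
February 27, 2019 does not fall between 26 November 2018 and 17 February 2019, so daylight saving is not in effect and Ardua is at UTC+09:30.
00:15 Ardua − 9h30m = 14:45 UTC (rolling into the previous day, 26 February 2019).
Jorora Province stays on UTC−06:30 all year.
14:45 UTC − 6h30m = 08:15 Jorora Province.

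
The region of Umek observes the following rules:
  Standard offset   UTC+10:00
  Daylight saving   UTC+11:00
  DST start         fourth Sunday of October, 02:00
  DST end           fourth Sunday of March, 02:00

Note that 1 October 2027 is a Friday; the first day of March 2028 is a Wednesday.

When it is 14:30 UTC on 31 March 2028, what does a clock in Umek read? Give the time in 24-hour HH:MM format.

1 October 2027 is a Friday, so the first Sunday is October 3 and the fourth is October 24.
1 March 2028 is a Wednesday, so the first Sunday is March 5 and the fourth is March 26.
At the standard offset (UTC+10:00), 14:30 UTC + 10h = 00:30 Umek standard time (rolling into the next day, 1 April 2028).
The standard-time date in Umek, 1 April 2028, is outside the daylight-saving period (24 October 2027 – 26 March 2028), so Umek is on standard time, UTC+10:00.
14:30 UTC + 10h = 00:30 local (rolling into the next day, 1 April 2028).

00:30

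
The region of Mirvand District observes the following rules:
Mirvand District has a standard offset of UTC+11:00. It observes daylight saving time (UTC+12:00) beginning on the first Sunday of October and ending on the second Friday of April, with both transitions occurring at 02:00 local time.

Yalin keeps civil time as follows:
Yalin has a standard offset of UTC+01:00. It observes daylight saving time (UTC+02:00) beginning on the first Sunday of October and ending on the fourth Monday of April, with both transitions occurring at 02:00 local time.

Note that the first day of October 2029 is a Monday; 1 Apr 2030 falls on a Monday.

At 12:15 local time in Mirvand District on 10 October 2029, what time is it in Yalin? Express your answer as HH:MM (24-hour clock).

02:15

1 October 2029 is a Monday, so the first Sunday is October 7.
1 April 2030 is a Monday, so the first Friday is April 5 and the second is April 12.
10 October 2029 falls between 7 October 2029 and 12 April 2030, so daylight saving is in effect and Mirvand District is at UTC+12:00.
12:15 Mirvand District − 12h = 00:15 UTC.
1 October 2029 is a Monday, so the first Sunday is October 7.
1 April 2030 is a Monday, so the first Monday is April 1 and the fourth is April 22.
At the standard offset (UTC+01:00), 00:15 UTC + 1h = 01:15 Yalin standard time.
The standard-time date in Yalin, 10 October 2029, lies within the daylight-saving period (7 October 2029 – 22 April 2030), so Yalin is on daylight time, UTC+02:00.
00:15 UTC + 2h = 02:15 Yalin.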